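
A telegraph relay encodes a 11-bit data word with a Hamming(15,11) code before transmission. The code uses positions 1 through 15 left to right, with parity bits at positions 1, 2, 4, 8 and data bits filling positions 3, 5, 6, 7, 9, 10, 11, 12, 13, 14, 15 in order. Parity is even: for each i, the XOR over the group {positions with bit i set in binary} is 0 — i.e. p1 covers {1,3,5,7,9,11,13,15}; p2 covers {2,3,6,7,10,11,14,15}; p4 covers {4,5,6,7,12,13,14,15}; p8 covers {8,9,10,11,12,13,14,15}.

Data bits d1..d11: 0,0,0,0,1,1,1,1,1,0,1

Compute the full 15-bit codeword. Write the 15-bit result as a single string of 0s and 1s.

010100001111101

Place data at non-parity positions: p1 p2 0 p4 0 0 0 p8 1 1 1 1 1 0 1
p1 (pos 1,3,5,7,9,11,13,15): XOR of data positions = 0⊕0⊕0⊕1⊕1⊕1⊕1 = 0
p2 (pos 2,3,6,7,10,11,14,15): XOR of data positions = 0⊕0⊕0⊕1⊕1⊕0⊕1 = 1
p4 (pos 4,5,6,7,12,13,14,15): XOR of data positions = 0⊕0⊕0⊕1⊕1⊕0⊕1 = 1
p8 (pos 8,9,10,11,12,13,14,15): XOR of data positions = 1⊕1⊕1⊕1⊕1⊕0⊕1 = 0
Codeword: 010100001111101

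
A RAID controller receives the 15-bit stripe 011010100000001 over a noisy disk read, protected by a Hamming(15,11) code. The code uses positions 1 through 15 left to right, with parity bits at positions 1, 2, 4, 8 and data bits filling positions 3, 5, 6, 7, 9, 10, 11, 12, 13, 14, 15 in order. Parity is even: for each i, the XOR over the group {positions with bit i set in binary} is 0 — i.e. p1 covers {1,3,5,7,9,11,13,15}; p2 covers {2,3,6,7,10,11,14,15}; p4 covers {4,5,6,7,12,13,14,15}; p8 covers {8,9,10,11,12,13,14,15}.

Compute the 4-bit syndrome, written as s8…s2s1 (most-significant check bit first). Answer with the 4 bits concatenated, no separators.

1100

s1 (pos 1,3,5,7,9,11,13,15): 0⊕1⊕1⊕1⊕0⊕0⊕0⊕1 = 0
s2 (pos 2,3,6,7,10,11,14,15): 1⊕1⊕0⊕1⊕0⊕0⊕0⊕1 = 0
s4 (pos 4,5,6,7,12,13,14,15): 0⊕1⊕0⊕1⊕0⊕0⊕0⊕1 = 1
s8 (pos 8,9,10,11,12,13,14,15): 0⊕0⊕0⊕0⊕0⊕0⊕0⊕1 = 1
Syndrome s8…s1 = 1100 → error at position 12.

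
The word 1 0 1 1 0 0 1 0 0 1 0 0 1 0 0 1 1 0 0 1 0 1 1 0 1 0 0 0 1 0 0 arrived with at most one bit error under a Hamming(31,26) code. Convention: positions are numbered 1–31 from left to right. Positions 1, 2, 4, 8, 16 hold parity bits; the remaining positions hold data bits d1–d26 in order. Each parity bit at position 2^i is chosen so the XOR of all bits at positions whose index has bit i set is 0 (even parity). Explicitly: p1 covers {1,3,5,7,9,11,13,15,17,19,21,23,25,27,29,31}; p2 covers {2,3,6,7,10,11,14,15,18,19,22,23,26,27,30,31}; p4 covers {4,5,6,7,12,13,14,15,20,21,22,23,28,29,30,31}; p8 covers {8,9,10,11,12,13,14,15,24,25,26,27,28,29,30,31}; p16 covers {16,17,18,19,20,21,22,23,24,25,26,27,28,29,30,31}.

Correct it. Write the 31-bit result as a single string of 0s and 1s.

s1 (pos 1,3,5,7,9,11,13,15,17,19,21,23,25,27,29,31): 1⊕1⊕0⊕1⊕0⊕0⊕1⊕0⊕1⊕0⊕0⊕1⊕1⊕0⊕1⊕0 = 0
s2 (pos 2,3,6,7,10,11,14,15,18,19,22,23,26,27,30,31): 0⊕1⊕0⊕1⊕1⊕0⊕0⊕0⊕0⊕0⊕1⊕1⊕0⊕0⊕0⊕0 = 1
s4 (pos 4,5,6,7,12,13,14,15,20,21,22,23,28,29,30,31): 1⊕0⊕0⊕1⊕0⊕1⊕0⊕0⊕1⊕0⊕1⊕1⊕0⊕1⊕0⊕0 = 1
s8 (pos 8,9,10,11,12,13,14,15,24,25,26,27,28,29,30,31): 0⊕0⊕1⊕0⊕0⊕1⊕0⊕0⊕0⊕1⊕0⊕0⊕0⊕1⊕0⊕0 = 0
s16 (pos 16,17,18,19,20,21,22,23,24,25,26,27,28,29,30,31): 1⊕1⊕0⊕0⊕1⊕0⊕1⊕1⊕0⊕1⊕0⊕0⊕0⊕1⊕0⊕0 = 1
Syndrome s16…s1 = 10110 → error at position 22.
Flip position 22: 1011001001001001100101101000100 → 1011001001001001100100101000100

1011001001001001100100101000100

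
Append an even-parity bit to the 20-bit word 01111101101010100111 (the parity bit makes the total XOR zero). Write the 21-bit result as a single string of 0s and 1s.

011111011010101001111

XOR of the 20 data bits: 0⊕1⊕1⊕1⊕1⊕1⊕0⊕1⊕1⊕0⊕1⊕0⊕1⊕0⊕1⊕0⊕0⊕1⊕1⊕1 = 1
Parity bit = 1 (so all 21 bits XOR to 0).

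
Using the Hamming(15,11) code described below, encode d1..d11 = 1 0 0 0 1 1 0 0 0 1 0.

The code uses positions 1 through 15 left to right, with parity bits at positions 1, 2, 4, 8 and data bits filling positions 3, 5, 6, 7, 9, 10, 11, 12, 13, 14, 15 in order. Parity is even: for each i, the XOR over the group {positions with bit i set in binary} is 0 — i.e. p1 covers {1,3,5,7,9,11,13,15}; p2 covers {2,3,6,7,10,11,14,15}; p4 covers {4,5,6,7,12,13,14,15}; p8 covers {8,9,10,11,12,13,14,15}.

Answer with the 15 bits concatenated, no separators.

Place data at non-parity positions: p1 p2 1 p4 0 0 0 p8 1 1 0 0 0 1 0
p1 (pos 1,3,5,7,9,11,13,15): XOR of data positions = 1⊕0⊕0⊕1⊕0⊕0⊕0 = 0
p2 (pos 2,3,6,7,10,11,14,15): XOR of data positions = 1⊕0⊕0⊕1⊕0⊕1⊕0 = 1
p4 (pos 4,5,6,7,12,13,14,15): XOR of data positions = 0⊕0⊕0⊕0⊕0⊕1⊕0 = 1
p8 (pos 8,9,10,11,12,13,14,15): XOR of data positions = 1⊕1⊕0⊕0⊕0⊕1⊕0 = 1
Codeword: 011100011100010

011100011100010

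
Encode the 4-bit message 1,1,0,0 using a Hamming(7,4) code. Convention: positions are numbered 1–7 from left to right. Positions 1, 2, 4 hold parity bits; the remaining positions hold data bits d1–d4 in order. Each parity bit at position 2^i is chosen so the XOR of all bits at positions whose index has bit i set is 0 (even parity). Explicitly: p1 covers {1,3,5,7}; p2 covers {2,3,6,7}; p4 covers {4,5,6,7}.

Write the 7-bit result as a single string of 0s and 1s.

0111100

Place data at non-parity positions: p1 p2 1 p4 1 0 0
p1 (pos 1,3,5,7): XOR of data positions = 1⊕1⊕0 = 0
p2 (pos 2,3,6,7): XOR of data positions = 1⊕0⊕0 = 1
p4 (pos 4,5,6,7): XOR of data positions = 1⊕0⊕0 = 1
Codeword: 0111100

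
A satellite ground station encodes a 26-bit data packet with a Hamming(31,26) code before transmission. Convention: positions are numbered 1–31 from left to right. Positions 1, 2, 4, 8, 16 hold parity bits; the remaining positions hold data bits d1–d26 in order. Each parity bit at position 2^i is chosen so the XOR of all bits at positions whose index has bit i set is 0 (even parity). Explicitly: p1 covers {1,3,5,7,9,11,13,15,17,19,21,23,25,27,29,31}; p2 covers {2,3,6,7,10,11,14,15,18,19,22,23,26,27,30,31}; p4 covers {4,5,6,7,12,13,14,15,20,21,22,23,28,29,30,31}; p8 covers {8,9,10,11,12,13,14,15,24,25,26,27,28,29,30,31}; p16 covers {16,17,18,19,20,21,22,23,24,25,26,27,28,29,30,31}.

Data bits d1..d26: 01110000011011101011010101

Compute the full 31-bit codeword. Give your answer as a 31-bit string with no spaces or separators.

Place data at non-parity positions: p1 p2 0 p4 1 1 1 p8 0 0 0 0 0 1 1 p16 0 1 1 1 0 1 0 1 1 0 1 0 1 0 1
p1 (pos 1,3,5,7,9,11,13,15,17,19,21,23,25,27,29,31): XOR of data positions = 0⊕1⊕1⊕0⊕0⊕0⊕1⊕0⊕1⊕0⊕0⊕1⊕1⊕1⊕1 = 0
p2 (pos 2,3,6,7,10,11,14,15,18,19,22,23,26,27,30,31): XOR of data positions = 0⊕1⊕1⊕0⊕0⊕1⊕1⊕1⊕1⊕1⊕0⊕0⊕1⊕0⊕1 = 1
p4 (pos 4,5,6,7,12,13,14,15,20,21,22,23,28,29,30,31): XOR of data positions = 1⊕1⊕1⊕0⊕0⊕1⊕1⊕1⊕0⊕1⊕0⊕0⊕1⊕0⊕1 = 1
p8 (pos 8,9,10,11,12,13,14,15,24,25,26,27,28,29,30,31): XOR of data positions = 0⊕0⊕0⊕0⊕0⊕1⊕1⊕1⊕1⊕0⊕1⊕0⊕1⊕0⊕1 = 1
p16 (pos 16,17,18,19,20,21,22,23,24,25,26,27,28,29,30,31): XOR of data positions = 0⊕1⊕1⊕1⊕0⊕1⊕0⊕1⊕1⊕0⊕1⊕0⊕1⊕0⊕1 = 1
Codeword: 0101111100000111011101011010101

0101111100000111011101011010101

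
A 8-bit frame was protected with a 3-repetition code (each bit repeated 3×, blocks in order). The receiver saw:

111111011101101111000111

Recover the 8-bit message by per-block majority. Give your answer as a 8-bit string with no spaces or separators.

Block 1 (111): 3 ones → 1
Block 2 (111): 3 ones → 1
Block 3 (011): 2 ones → 1
Block 4 (101): 2 ones → 1
Block 5 (101): 2 ones → 1
Block 6 (111): 3 ones → 1
Block 7 (000): 0 ones → 0
Block 8 (111): 3 ones → 1

11111101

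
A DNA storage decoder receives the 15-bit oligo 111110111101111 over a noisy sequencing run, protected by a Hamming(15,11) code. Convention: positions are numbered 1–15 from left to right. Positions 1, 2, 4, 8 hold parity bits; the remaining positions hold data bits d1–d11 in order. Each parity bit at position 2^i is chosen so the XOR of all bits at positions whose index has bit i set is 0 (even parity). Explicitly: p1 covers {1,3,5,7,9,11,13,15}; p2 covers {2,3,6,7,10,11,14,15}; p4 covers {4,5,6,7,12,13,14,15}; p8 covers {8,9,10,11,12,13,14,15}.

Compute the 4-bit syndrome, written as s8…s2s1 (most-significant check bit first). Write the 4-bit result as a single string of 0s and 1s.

1101

s1 (pos 1,3,5,7,9,11,13,15): 1⊕1⊕1⊕1⊕1⊕0⊕1⊕1 = 1
s2 (pos 2,3,6,7,10,11,14,15): 1⊕1⊕0⊕1⊕1⊕0⊕1⊕1 = 0
s4 (pos 4,5,6,7,12,13,14,15): 1⊕1⊕0⊕1⊕1⊕1⊕1⊕1 = 1
s8 (pos 8,9,10,11,12,13,14,15): 1⊕1⊕1⊕0⊕1⊕1⊕1⊕1 = 1
Syndrome s8…s1 = 1101 → error at position 13.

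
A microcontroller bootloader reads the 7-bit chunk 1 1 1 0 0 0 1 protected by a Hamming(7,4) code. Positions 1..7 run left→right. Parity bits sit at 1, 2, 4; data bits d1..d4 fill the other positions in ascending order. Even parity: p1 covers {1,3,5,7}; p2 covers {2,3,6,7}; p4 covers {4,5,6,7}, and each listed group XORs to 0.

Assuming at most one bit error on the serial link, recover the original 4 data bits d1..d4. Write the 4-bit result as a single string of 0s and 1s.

1000

s1 (pos 1,3,5,7): 1⊕1⊕0⊕1 = 1
s2 (pos 2,3,6,7): 1⊕1⊕0⊕1 = 1
s4 (pos 4,5,6,7): 0⊕0⊕0⊕1 = 1
Syndrome s4…s1 = 111 → error at position 7.
Flip position 7: 1110001 → 1110000
Read data bits from positions 3,5,6,7: 1000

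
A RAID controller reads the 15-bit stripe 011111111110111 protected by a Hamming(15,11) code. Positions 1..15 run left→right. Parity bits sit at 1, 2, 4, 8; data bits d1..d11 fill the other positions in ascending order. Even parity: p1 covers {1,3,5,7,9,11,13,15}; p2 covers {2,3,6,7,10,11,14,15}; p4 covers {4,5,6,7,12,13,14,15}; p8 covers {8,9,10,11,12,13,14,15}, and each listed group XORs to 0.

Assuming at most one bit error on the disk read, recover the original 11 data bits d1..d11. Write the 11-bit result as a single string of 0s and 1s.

s1 (pos 1,3,5,7,9,11,13,15): 0⊕1⊕1⊕1⊕1⊕1⊕1⊕1 = 1
s2 (pos 2,3,6,7,10,11,14,15): 1⊕1⊕1⊕1⊕1⊕1⊕1⊕1 = 0
s4 (pos 4,5,6,7,12,13,14,15): 1⊕1⊕1⊕1⊕0⊕1⊕1⊕1 = 1
s8 (pos 8,9,10,11,12,13,14,15): 1⊕1⊕1⊕1⊕0⊕1⊕1⊕1 = 1
Syndrome s8…s1 = 1101 → error at position 13.
Flip position 13: 011111111110111 → 011111111110011
Read data bits from positions 3,5,6,7,9,10,11,12,13,14,15: 11111110011

11111110011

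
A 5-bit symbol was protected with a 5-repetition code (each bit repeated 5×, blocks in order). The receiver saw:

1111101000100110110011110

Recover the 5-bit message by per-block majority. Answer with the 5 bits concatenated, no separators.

Block 1 (11111): 5 ones → 1
Block 2 (01000): 1 one → 0
Block 3 (10011): 3 ones → 1
Block 4 (01100): 2 ones → 0
Block 5 (11110): 4 ones → 1

10101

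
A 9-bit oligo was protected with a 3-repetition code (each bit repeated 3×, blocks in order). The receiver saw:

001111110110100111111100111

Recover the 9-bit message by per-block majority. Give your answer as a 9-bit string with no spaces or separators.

011101101

Block 1 (001): 1 one → 0
Block 2 (111): 3 ones → 1
Block 3 (110): 2 ones → 1
Block 4 (110): 2 ones → 1
Block 5 (100): 1 one → 0
Block 6 (111): 3 ones → 1
Block 7 (111): 3 ones → 1
Block 8 (100): 1 one → 0
Block 9 (111): 3 ones → 1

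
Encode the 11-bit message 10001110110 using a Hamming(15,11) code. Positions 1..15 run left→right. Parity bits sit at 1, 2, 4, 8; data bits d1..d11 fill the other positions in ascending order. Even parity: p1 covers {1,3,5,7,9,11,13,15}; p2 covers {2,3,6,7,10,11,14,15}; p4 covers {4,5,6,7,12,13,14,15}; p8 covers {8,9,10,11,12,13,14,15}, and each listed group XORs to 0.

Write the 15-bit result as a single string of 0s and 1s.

Place data at non-parity positions: p1 p2 1 p4 0 0 0 p8 1 1 1 0 1 1 0
p1 (pos 1,3,5,7,9,11,13,15): XOR of data positions = 1⊕0⊕0⊕1⊕1⊕1⊕0 = 0
p2 (pos 2,3,6,7,10,11,14,15): XOR of data positions = 1⊕0⊕0⊕1⊕1⊕1⊕0 = 0
p4 (pos 4,5,6,7,12,13,14,15): XOR of data positions = 0⊕0⊕0⊕0⊕1⊕1⊕0 = 0
p8 (pos 8,9,10,11,12,13,14,15): XOR of data positions = 1⊕1⊕1⊕0⊕1⊕1⊕0 = 1
Codeword: 001000011110110

001000011110110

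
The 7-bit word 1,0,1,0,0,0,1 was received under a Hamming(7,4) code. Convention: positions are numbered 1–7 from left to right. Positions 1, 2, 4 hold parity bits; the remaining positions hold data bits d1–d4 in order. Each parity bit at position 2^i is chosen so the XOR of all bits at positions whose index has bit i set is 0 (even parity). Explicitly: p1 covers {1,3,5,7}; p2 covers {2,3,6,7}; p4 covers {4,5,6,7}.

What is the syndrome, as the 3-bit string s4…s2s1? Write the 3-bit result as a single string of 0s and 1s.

s1 (pos 1,3,5,7): 1⊕1⊕0⊕1 = 1
s2 (pos 2,3,6,7): 0⊕1⊕0⊕1 = 0
s4 (pos 4,5,6,7): 0⊕0⊕0⊕1 = 1
Syndrome s4…s1 = 101 → error at position 5.

101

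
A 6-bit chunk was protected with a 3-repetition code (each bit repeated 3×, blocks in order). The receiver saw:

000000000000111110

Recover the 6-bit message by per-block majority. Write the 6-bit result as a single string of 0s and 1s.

Block 1 (000): 0 ones → 0
Block 2 (000): 0 ones → 0
Block 3 (000): 0 ones → 0
Block 4 (000): 0 ones → 0
Block 5 (111): 3 ones → 1
Block 6 (110): 2 ones → 1

000011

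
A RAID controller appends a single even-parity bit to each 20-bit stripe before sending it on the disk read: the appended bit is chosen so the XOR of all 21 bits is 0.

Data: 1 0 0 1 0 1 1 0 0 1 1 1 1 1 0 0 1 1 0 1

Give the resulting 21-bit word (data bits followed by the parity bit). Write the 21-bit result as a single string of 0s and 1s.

100101100111110011010

XOR of the 20 data bits: 1⊕0⊕0⊕1⊕0⊕1⊕1⊕0⊕0⊕1⊕1⊕1⊕1⊕1⊕0⊕0⊕1⊕1⊕0⊕1 = 0
Parity bit = 0 (so all 21 bits XOR to 0).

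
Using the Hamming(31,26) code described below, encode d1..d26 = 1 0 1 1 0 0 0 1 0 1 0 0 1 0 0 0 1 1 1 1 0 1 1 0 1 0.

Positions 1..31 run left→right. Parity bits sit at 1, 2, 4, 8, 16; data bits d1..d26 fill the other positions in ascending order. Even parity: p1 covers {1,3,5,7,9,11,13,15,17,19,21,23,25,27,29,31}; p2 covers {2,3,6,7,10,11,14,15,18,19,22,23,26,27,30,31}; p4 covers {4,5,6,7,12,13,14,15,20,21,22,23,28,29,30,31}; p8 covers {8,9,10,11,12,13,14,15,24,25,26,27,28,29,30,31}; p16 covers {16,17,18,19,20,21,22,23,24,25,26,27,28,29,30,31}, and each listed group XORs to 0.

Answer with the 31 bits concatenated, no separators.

1110011100010100010001111011010

Place data at non-parity positions: p1 p2 1 p4 0 1 1 p8 0 0 0 1 0 1 0 p16 0 1 0 0 0 1 1 1 1 0 1 1 0 1 0
p1 (pos 1,3,5,7,9,11,13,15,17,19,21,23,25,27,29,31): XOR of data positions = 1⊕0⊕1⊕0⊕0⊕0⊕0⊕0⊕0⊕0⊕1⊕1⊕1⊕0⊕0 = 1
p2 (pos 2,3,6,7,10,11,14,15,18,19,22,23,26,27,30,31): XOR of data positions = 1⊕1⊕1⊕0⊕0⊕1⊕0⊕1⊕0⊕1⊕1⊕0⊕1⊕1⊕0 = 1
p4 (pos 4,5,6,7,12,13,14,15,20,21,22,23,28,29,30,31): XOR of data positions = 0⊕1⊕1⊕1⊕0⊕1⊕0⊕0⊕0⊕1⊕1⊕1⊕0⊕1⊕0 = 0
p8 (pos 8,9,10,11,12,13,14,15,24,25,26,27,28,29,30,31): XOR of data positions = 0⊕0⊕0⊕1⊕0⊕1⊕0⊕1⊕1⊕0⊕1⊕1⊕0⊕1⊕0 = 1
p16 (pos 16,17,18,19,20,21,22,23,24,25,26,27,28,29,30,31): XOR of data positions = 0⊕1⊕0⊕0⊕0⊕1⊕1⊕1⊕1⊕0⊕1⊕1⊕0⊕1⊕0 = 0
Codeword: 1110011100010100010001111011010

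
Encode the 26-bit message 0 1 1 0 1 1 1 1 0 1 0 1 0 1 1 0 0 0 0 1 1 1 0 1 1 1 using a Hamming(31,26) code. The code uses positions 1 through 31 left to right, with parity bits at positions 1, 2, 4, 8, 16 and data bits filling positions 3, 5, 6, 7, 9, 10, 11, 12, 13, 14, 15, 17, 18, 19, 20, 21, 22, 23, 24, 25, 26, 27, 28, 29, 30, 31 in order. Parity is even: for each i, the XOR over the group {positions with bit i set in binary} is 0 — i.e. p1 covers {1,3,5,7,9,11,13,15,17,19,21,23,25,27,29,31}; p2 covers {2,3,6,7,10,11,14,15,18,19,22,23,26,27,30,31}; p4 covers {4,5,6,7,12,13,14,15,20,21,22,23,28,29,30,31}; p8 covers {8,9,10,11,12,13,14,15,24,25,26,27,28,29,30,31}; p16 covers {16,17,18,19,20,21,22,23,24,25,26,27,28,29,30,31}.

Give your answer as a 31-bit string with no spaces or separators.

Place data at non-parity positions: p1 p2 0 p4 1 1 0 p8 1 1 1 1 0 1 0 p16 1 0 1 1 0 0 0 0 1 1 1 0 1 1 1
p1 (pos 1,3,5,7,9,11,13,15,17,19,21,23,25,27,29,31): XOR of data positions = 0⊕1⊕0⊕1⊕1⊕0⊕0⊕1⊕1⊕0⊕0⊕1⊕1⊕1⊕1 = 1
p2 (pos 2,3,6,7,10,11,14,15,18,19,22,23,26,27,30,31): XOR of data positions = 0⊕1⊕0⊕1⊕1⊕1⊕0⊕0⊕1⊕0⊕0⊕1⊕1⊕1⊕1 = 1
p4 (pos 4,5,6,7,12,13,14,15,20,21,22,23,28,29,30,31): XOR of data positions = 1⊕1⊕0⊕1⊕0⊕1⊕0⊕1⊕0⊕0⊕0⊕0⊕1⊕1⊕1 = 0
p8 (pos 8,9,10,11,12,13,14,15,24,25,26,27,28,29,30,31): XOR of data positions = 1⊕1⊕1⊕1⊕0⊕1⊕0⊕0⊕1⊕1⊕1⊕0⊕1⊕1⊕1 = 1
p16 (pos 16,17,18,19,20,21,22,23,24,25,26,27,28,29,30,31): XOR of data positions = 1⊕0⊕1⊕1⊕0⊕0⊕0⊕0⊕1⊕1⊕1⊕0⊕1⊕1⊕1 = 1
Codeword: 1100110111110101101100001110111

1100110111110101101100001110111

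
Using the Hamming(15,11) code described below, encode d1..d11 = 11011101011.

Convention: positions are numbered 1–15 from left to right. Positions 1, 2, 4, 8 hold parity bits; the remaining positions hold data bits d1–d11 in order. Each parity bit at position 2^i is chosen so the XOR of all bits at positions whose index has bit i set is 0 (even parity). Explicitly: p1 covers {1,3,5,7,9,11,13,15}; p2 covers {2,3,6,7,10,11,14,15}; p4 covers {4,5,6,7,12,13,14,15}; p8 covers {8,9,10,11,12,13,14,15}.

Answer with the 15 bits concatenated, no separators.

111110111101011

Place data at non-parity positions: p1 p2 1 p4 1 0 1 p8 1 1 0 1 0 1 1
p1 (pos 1,3,5,7,9,11,13,15): XOR of data positions = 1⊕1⊕1⊕1⊕0⊕0⊕1 = 1
p2 (pos 2,3,6,7,10,11,14,15): XOR of data positions = 1⊕0⊕1⊕1⊕0⊕1⊕1 = 1
p4 (pos 4,5,6,7,12,13,14,15): XOR of data positions = 1⊕0⊕1⊕1⊕0⊕1⊕1 = 1
p8 (pos 8,9,10,11,12,13,14,15): XOR of data positions = 1⊕1⊕0⊕1⊕0⊕1⊕1 = 1
Codeword: 111110111101011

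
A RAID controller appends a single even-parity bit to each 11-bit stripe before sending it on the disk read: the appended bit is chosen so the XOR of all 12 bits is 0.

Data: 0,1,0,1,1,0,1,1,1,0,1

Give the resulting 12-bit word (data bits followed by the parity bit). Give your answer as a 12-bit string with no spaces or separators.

XOR of the 11 data bits: 0⊕1⊕0⊕1⊕1⊕0⊕1⊕1⊕1⊕0⊕1 = 1
Parity bit = 1 (so all 12 bits XOR to 0).

010110111011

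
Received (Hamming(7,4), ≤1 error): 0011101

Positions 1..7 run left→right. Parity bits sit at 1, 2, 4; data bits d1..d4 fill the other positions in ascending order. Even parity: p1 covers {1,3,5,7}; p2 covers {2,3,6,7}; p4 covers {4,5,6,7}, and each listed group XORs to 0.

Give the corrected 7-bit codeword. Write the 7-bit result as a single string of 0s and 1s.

0011001

s1 (pos 1,3,5,7): 0⊕1⊕1⊕1 = 1
s2 (pos 2,3,6,7): 0⊕1⊕0⊕1 = 0
s4 (pos 4,5,6,7): 1⊕1⊕0⊕1 = 1
Syndrome s4…s1 = 101 → error at position 5.
Flip position 5: 0011101 → 0011001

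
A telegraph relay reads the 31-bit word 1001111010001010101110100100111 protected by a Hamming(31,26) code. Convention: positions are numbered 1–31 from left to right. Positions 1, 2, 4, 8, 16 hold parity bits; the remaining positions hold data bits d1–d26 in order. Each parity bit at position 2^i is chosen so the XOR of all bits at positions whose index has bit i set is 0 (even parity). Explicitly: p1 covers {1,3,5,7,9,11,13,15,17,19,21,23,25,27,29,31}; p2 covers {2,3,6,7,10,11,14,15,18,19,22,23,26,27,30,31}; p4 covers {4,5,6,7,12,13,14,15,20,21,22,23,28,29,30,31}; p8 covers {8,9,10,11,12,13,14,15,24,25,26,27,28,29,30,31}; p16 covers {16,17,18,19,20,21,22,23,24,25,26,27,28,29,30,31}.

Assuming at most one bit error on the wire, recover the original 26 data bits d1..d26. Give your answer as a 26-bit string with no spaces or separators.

s1 (pos 1,3,5,7,9,11,13,15,17,19,21,23,25,27,29,31): 1⊕0⊕1⊕1⊕1⊕0⊕1⊕1⊕1⊕1⊕1⊕1⊕0⊕0⊕1⊕1 = 0
s2 (pos 2,3,6,7,10,11,14,15,18,19,22,23,26,27,30,31): 0⊕0⊕1⊕1⊕0⊕0⊕0⊕1⊕0⊕1⊕0⊕1⊕1⊕0⊕1⊕1 = 0
s4 (pos 4,5,6,7,12,13,14,15,20,21,22,23,28,29,30,31): 1⊕1⊕1⊕1⊕0⊕1⊕0⊕1⊕1⊕1⊕0⊕1⊕0⊕1⊕1⊕1 = 0
s8 (pos 8,9,10,11,12,13,14,15,24,25,26,27,28,29,30,31): 0⊕1⊕0⊕0⊕0⊕1⊕0⊕1⊕0⊕0⊕1⊕0⊕0⊕1⊕1⊕1 = 1
s16 (pos 16,17,18,19,20,21,22,23,24,25,26,27,28,29,30,31): 0⊕1⊕0⊕1⊕1⊕1⊕0⊕1⊕0⊕0⊕1⊕0⊕0⊕1⊕1⊕1 = 1
Syndrome s16…s1 = 11000 → error at position 24.
Flip position 24: 1001111010001010101110100100111 → 1001111010001010101110110100111
Read data bits from positions 3,5,6,7,9,10,11,12,13,14,15,17,18,19,20,21,22,23,24,25,26,27,28,29,30,31: 01111000101101110110100111

01111000101101110110100111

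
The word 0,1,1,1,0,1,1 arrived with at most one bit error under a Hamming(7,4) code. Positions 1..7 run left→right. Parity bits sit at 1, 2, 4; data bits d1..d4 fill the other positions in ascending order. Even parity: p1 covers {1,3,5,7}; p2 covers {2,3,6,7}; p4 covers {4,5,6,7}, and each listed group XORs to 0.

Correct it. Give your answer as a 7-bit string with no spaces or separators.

0110011

s1 (pos 1,3,5,7): 0⊕1⊕0⊕1 = 0
s2 (pos 2,3,6,7): 1⊕1⊕1⊕1 = 0
s4 (pos 4,5,6,7): 1⊕0⊕1⊕1 = 1
Syndrome s4…s1 = 100 → error at position 4.
Flip position 4: 0111011 → 0110011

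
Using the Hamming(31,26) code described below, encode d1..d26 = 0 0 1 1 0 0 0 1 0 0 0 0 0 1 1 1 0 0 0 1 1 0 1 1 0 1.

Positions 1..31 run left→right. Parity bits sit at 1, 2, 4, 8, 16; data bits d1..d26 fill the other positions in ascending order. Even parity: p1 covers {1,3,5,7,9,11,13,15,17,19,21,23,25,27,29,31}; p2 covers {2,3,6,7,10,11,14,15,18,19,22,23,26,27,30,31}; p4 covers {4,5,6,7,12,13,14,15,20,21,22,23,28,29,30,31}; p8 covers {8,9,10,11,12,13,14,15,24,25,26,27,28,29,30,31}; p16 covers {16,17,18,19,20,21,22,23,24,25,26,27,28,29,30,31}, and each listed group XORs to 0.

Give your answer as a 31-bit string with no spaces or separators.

Place data at non-parity positions: p1 p2 0 p4 0 1 1 p8 0 0 0 1 0 0 0 p16 0 0 1 1 1 0 0 0 1 1 0 1 1 0 1
p1 (pos 1,3,5,7,9,11,13,15,17,19,21,23,25,27,29,31): XOR of data positions = 0⊕0⊕1⊕0⊕0⊕0⊕0⊕0⊕1⊕1⊕0⊕1⊕0⊕1⊕1 = 0
p2 (pos 2,3,6,7,10,11,14,15,18,19,22,23,26,27,30,31): XOR of data positions = 0⊕1⊕1⊕0⊕0⊕0⊕0⊕0⊕1⊕0⊕0⊕1⊕0⊕0⊕1 = 1
p4 (pos 4,5,6,7,12,13,14,15,20,21,22,23,28,29,30,31): XOR of data positions = 0⊕1⊕1⊕1⊕0⊕0⊕0⊕1⊕1⊕0⊕0⊕1⊕1⊕0⊕1 = 0
p8 (pos 8,9,10,11,12,13,14,15,24,25,26,27,28,29,30,31): XOR of data positions = 0⊕0⊕0⊕1⊕0⊕0⊕0⊕0⊕1⊕1⊕0⊕1⊕1⊕0⊕1 = 0
p16 (pos 16,17,18,19,20,21,22,23,24,25,26,27,28,29,30,31): XOR of data positions = 0⊕0⊕1⊕1⊕1⊕0⊕0⊕0⊕1⊕1⊕0⊕1⊕1⊕0⊕1 = 0
Codeword: 0100011000010000001110001101101

0100011000010000001110001101101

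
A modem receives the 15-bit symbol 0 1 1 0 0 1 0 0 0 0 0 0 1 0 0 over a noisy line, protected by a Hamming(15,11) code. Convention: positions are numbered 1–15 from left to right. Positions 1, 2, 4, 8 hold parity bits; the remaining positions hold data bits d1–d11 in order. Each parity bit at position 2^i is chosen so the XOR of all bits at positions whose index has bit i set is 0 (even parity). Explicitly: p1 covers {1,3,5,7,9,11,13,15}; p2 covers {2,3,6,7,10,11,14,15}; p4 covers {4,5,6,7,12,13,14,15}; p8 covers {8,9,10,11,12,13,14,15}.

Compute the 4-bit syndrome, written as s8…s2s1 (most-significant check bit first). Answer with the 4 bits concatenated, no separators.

1010

s1 (pos 1,3,5,7,9,11,13,15): 0⊕1⊕0⊕0⊕0⊕0⊕1⊕0 = 0
s2 (pos 2,3,6,7,10,11,14,15): 1⊕1⊕1⊕0⊕0⊕0⊕0⊕0 = 1
s4 (pos 4,5,6,7,12,13,14,15): 0⊕0⊕1⊕0⊕0⊕1⊕0⊕0 = 0
s8 (pos 8,9,10,11,12,13,14,15): 0⊕0⊕0⊕0⊕0⊕1⊕0⊕0 = 1
Syndrome s8…s1 = 1010 → error at position 10.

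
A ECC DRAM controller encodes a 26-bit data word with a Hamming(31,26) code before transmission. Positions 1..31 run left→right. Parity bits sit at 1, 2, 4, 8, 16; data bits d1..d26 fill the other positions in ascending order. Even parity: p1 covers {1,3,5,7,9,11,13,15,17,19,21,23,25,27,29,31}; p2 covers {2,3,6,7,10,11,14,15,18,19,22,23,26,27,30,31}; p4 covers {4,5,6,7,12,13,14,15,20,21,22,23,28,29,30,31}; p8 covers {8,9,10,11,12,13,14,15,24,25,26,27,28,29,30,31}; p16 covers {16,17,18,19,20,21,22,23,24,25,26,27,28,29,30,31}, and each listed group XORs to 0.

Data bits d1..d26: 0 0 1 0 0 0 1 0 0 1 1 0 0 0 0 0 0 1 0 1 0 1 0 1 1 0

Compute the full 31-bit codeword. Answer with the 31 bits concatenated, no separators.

0100010100100111000000101010110

Place data at non-parity positions: p1 p2 0 p4 0 1 0 p8 0 0 1 0 0 1 1 p16 0 0 0 0 0 0 1 0 1 0 1 0 1 1 0
p1 (pos 1,3,5,7,9,11,13,15,17,19,21,23,25,27,29,31): XOR of data positions = 0⊕0⊕0⊕0⊕1⊕0⊕1⊕0⊕0⊕0⊕1⊕1⊕1⊕1⊕0 = 0
p2 (pos 2,3,6,7,10,11,14,15,18,19,22,23,26,27,30,31): XOR of data positions = 0⊕1⊕0⊕0⊕1⊕1⊕1⊕0⊕0⊕0⊕1⊕0⊕1⊕1⊕0 = 1
p4 (pos 4,5,6,7,12,13,14,15,20,21,22,23,28,29,30,31): XOR of data positions = 0⊕1⊕0⊕0⊕0⊕1⊕1⊕0⊕0⊕0⊕1⊕0⊕1⊕1⊕0 = 0
p8 (pos 8,9,10,11,12,13,14,15,24,25,26,27,28,29,30,31): XOR of data positions = 0⊕0⊕1⊕0⊕0⊕1⊕1⊕0⊕1⊕0⊕1⊕0⊕1⊕1⊕0 = 1
p16 (pos 16,17,18,19,20,21,22,23,24,25,26,27,28,29,30,31): XOR of data positions = 0⊕0⊕0⊕0⊕0⊕0⊕1⊕0⊕1⊕0⊕1⊕0⊕1⊕1⊕0 = 1
Codeword: 0100010100100111000000101010110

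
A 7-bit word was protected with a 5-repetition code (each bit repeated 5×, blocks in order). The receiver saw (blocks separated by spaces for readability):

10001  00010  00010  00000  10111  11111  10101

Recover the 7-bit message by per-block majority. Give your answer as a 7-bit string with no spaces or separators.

0000111

Block 1 (10001): 2 ones → 0
Block 2 (00010): 1 one → 0
Block 3 (00010): 1 one → 0
Block 4 (00000): 0 ones → 0
Block 5 (10111): 4 ones → 1
Block 6 (11111): 5 ones → 1
Block 7 (10101): 3 ones → 1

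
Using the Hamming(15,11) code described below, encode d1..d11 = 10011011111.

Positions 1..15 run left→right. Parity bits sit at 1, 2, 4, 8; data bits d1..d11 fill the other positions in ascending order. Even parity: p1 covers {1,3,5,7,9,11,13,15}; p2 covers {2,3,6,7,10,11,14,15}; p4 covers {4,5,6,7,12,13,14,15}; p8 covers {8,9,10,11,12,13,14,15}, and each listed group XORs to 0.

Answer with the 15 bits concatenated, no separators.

011100101011111

Place data at non-parity positions: p1 p2 1 p4 0 0 1 p8 1 0 1 1 1 1 1
p1 (pos 1,3,5,7,9,11,13,15): XOR of data positions = 1⊕0⊕1⊕1⊕1⊕1⊕1 = 0
p2 (pos 2,3,6,7,10,11,14,15): XOR of data positions = 1⊕0⊕1⊕0⊕1⊕1⊕1 = 1
p4 (pos 4,5,6,7,12,13,14,15): XOR of data positions = 0⊕0⊕1⊕1⊕1⊕1⊕1 = 1
p8 (pos 8,9,10,11,12,13,14,15): XOR of data positions = 1⊕0⊕1⊕1⊕1⊕1⊕1 = 0
Codeword: 011100101011111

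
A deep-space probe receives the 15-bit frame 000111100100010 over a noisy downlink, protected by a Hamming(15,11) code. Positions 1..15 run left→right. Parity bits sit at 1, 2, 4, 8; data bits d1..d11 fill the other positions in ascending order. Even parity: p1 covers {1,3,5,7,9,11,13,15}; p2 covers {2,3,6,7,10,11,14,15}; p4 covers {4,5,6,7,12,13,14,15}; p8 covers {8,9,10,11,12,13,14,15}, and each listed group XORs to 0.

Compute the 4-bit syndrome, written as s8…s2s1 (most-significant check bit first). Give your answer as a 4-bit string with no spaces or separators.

0100

s1 (pos 1,3,5,7,9,11,13,15): 0⊕0⊕1⊕1⊕0⊕0⊕0⊕0 = 0
s2 (pos 2,3,6,7,10,11,14,15): 0⊕0⊕1⊕1⊕1⊕0⊕1⊕0 = 0
s4 (pos 4,5,6,7,12,13,14,15): 1⊕1⊕1⊕1⊕0⊕0⊕1⊕0 = 1
s8 (pos 8,9,10,11,12,13,14,15): 0⊕0⊕1⊕0⊕0⊕0⊕1⊕0 = 0
Syndrome s8…s1 = 0100 → error at position 4.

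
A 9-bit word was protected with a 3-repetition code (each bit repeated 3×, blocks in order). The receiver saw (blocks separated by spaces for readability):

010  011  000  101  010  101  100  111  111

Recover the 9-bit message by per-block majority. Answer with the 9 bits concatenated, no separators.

Block 1 (010): 1 one → 0
Block 2 (011): 2 ones → 1
Block 3 (000): 0 ones → 0
Block 4 (101): 2 ones → 1
Block 5 (010): 1 one → 0
Block 6 (101): 2 ones → 1
Block 7 (100): 1 one → 0
Block 8 (111): 3 ones → 1
Block 9 (111): 3 ones → 1

010101011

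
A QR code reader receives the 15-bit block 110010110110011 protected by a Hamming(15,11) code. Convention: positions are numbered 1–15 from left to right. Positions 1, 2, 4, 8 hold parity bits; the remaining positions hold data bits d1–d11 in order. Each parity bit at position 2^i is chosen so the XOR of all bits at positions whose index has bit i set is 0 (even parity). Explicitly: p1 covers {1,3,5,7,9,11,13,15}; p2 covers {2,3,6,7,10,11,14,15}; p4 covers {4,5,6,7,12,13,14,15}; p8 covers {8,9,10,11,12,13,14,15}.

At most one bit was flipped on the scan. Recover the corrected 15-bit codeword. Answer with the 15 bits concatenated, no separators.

s1 (pos 1,3,5,7,9,11,13,15): 1⊕0⊕1⊕1⊕0⊕1⊕0⊕1 = 1
s2 (pos 2,3,6,7,10,11,14,15): 1⊕0⊕0⊕1⊕1⊕1⊕1⊕1 = 0
s4 (pos 4,5,6,7,12,13,14,15): 0⊕1⊕0⊕1⊕0⊕0⊕1⊕1 = 0
s8 (pos 8,9,10,11,12,13,14,15): 1⊕0⊕1⊕1⊕0⊕0⊕1⊕1 = 1
Syndrome s8…s1 = 1001 → error at position 9.
Flip position 9: 110010110110011 → 110010111110011

110010111110011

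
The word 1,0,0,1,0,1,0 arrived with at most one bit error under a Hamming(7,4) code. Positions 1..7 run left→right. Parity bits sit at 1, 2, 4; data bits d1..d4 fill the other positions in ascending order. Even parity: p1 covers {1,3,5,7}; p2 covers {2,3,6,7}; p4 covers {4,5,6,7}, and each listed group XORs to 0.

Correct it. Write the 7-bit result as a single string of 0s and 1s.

1011010

s1 (pos 1,3,5,7): 1⊕0⊕0⊕0 = 1
s2 (pos 2,3,6,7): 0⊕0⊕1⊕0 = 1
s4 (pos 4,5,6,7): 1⊕0⊕1⊕0 = 0
Syndrome s4…s1 = 011 → error at position 3.
Flip position 3: 1001010 → 1011010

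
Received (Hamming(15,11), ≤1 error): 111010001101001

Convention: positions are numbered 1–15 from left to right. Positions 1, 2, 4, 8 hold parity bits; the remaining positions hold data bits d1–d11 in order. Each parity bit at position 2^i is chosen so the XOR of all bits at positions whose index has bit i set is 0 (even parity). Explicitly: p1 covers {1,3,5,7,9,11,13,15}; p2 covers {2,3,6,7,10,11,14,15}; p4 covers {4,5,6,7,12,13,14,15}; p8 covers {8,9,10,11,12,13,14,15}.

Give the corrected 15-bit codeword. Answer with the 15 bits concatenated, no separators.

111000001101001

s1 (pos 1,3,5,7,9,11,13,15): 1⊕1⊕1⊕0⊕1⊕0⊕0⊕1 = 1
s2 (pos 2,3,6,7,10,11,14,15): 1⊕1⊕0⊕0⊕1⊕0⊕0⊕1 = 0
s4 (pos 4,5,6,7,12,13,14,15): 0⊕1⊕0⊕0⊕1⊕0⊕0⊕1 = 1
s8 (pos 8,9,10,11,12,13,14,15): 0⊕1⊕1⊕0⊕1⊕0⊕0⊕1 = 0
Syndrome s8…s1 = 0101 → error at position 5.
Flip position 5: 111010001101001 → 111000001101001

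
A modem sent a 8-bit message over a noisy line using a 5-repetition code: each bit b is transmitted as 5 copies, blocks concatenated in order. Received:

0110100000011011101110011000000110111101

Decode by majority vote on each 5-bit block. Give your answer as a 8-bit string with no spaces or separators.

Block 1 (01101): 3 ones → 1
Block 2 (00000): 0 ones → 0
Block 3 (01101): 3 ones → 1
Block 4 (11011): 4 ones → 1
Block 5 (10011): 3 ones → 1
Block 6 (00000): 0 ones → 0
Block 7 (01101): 3 ones → 1
Block 8 (11101): 4 ones → 1

10111011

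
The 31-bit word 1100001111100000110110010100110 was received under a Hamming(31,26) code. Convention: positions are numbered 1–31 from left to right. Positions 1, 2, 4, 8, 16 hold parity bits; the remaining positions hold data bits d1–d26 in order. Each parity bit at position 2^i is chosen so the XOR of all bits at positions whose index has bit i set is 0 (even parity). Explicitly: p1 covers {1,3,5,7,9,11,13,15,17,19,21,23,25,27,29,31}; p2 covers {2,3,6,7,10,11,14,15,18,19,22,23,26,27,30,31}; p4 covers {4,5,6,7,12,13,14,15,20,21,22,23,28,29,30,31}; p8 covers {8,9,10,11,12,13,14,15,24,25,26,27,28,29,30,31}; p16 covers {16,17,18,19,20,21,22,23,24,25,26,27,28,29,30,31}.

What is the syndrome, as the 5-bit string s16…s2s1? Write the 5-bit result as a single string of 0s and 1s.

s1 (pos 1,3,5,7,9,11,13,15,17,19,21,23,25,27,29,31): 1⊕0⊕0⊕1⊕1⊕1⊕0⊕0⊕1⊕0⊕1⊕0⊕0⊕0⊕1⊕0 = 1
s2 (pos 2,3,6,7,10,11,14,15,18,19,22,23,26,27,30,31): 1⊕0⊕0⊕1⊕1⊕1⊕0⊕0⊕1⊕0⊕0⊕0⊕1⊕0⊕1⊕0 = 1
s4 (pos 4,5,6,7,12,13,14,15,20,21,22,23,28,29,30,31): 0⊕0⊕0⊕1⊕0⊕0⊕0⊕0⊕1⊕1⊕0⊕0⊕0⊕1⊕1⊕0 = 1
s8 (pos 8,9,10,11,12,13,14,15,24,25,26,27,28,29,30,31): 1⊕1⊕1⊕1⊕0⊕0⊕0⊕0⊕1⊕0⊕1⊕0⊕0⊕1⊕1⊕0 = 0
s16 (pos 16,17,18,19,20,21,22,23,24,25,26,27,28,29,30,31): 0⊕1⊕1⊕0⊕1⊕1⊕0⊕0⊕1⊕0⊕1⊕0⊕0⊕1⊕1⊕0 = 0
Syndrome s16…s1 = 00111 → error at position 7.

00111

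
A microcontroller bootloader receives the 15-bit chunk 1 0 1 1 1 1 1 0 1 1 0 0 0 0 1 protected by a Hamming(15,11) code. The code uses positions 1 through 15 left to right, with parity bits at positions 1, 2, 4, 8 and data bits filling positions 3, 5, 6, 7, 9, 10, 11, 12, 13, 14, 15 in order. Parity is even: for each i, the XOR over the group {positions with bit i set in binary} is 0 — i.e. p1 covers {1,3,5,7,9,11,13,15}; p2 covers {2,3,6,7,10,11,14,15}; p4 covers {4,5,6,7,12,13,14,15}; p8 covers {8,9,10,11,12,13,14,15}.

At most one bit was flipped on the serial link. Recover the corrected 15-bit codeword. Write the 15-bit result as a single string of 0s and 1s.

101111101100011

s1 (pos 1,3,5,7,9,11,13,15): 1⊕1⊕1⊕1⊕1⊕0⊕0⊕1 = 0
s2 (pos 2,3,6,7,10,11,14,15): 0⊕1⊕1⊕1⊕1⊕0⊕0⊕1 = 1
s4 (pos 4,5,6,7,12,13,14,15): 1⊕1⊕1⊕1⊕0⊕0⊕0⊕1 = 1
s8 (pos 8,9,10,11,12,13,14,15): 0⊕1⊕1⊕0⊕0⊕0⊕0⊕1 = 1
Syndrome s8…s1 = 1110 → error at position 14.
Flip position 14: 101111101100001 → 101111101100011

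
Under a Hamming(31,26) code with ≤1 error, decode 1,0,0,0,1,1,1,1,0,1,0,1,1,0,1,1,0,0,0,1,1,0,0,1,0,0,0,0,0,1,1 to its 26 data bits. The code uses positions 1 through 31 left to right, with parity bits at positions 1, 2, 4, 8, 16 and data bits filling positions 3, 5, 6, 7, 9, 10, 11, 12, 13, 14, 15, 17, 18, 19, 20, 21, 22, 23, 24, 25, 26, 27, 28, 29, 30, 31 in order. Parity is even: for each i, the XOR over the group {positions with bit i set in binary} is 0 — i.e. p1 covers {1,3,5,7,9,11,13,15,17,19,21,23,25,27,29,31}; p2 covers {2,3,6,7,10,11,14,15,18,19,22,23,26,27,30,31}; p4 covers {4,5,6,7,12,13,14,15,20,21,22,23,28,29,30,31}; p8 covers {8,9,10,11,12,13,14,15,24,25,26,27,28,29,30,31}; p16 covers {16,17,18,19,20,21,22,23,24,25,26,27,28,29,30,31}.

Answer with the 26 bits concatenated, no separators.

01110101101000110010000011

s1 (pos 1,3,5,7,9,11,13,15,17,19,21,23,25,27,29,31): 1⊕0⊕1⊕1⊕0⊕0⊕1⊕1⊕0⊕0⊕1⊕0⊕0⊕0⊕0⊕1 = 1
s2 (pos 2,3,6,7,10,11,14,15,18,19,22,23,26,27,30,31): 0⊕0⊕1⊕1⊕1⊕0⊕0⊕1⊕0⊕0⊕0⊕0⊕0⊕0⊕1⊕1 = 0
s4 (pos 4,5,6,7,12,13,14,15,20,21,22,23,28,29,30,31): 0⊕1⊕1⊕1⊕1⊕1⊕0⊕1⊕1⊕1⊕0⊕0⊕0⊕0⊕1⊕1 = 0
s8 (pos 8,9,10,11,12,13,14,15,24,25,26,27,28,29,30,31): 1⊕0⊕1⊕0⊕1⊕1⊕0⊕1⊕1⊕0⊕0⊕0⊕0⊕0⊕1⊕1 = 0
s16 (pos 16,17,18,19,20,21,22,23,24,25,26,27,28,29,30,31): 1⊕0⊕0⊕0⊕1⊕1⊕0⊕0⊕1⊕0⊕0⊕0⊕0⊕0⊕1⊕1 = 0
Syndrome s16…s1 = 00001 → error at position 1.
Flip position 1: 1000111101011011000110010000011 → 0000111101011011000110010000011
Read data bits from positions 3,5,6,7,9,10,11,12,13,14,15,17,18,19,20,21,22,23,24,25,26,27,28,29,30,31: 01110101101000110010000011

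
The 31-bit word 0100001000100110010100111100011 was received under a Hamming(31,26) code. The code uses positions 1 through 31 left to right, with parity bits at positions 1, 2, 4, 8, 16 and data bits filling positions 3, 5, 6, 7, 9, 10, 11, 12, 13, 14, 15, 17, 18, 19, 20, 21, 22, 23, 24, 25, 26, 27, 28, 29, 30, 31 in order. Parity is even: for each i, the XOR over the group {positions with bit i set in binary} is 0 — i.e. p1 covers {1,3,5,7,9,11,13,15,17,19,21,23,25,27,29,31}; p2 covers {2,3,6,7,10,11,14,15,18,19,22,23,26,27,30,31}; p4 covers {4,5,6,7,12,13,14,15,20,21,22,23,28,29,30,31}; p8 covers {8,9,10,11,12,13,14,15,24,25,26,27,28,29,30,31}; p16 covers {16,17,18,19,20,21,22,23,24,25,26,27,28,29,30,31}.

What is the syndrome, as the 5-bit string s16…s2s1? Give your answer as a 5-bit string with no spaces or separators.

s1 (pos 1,3,5,7,9,11,13,15,17,19,21,23,25,27,29,31): 0⊕0⊕0⊕1⊕0⊕1⊕0⊕1⊕0⊕0⊕0⊕1⊕1⊕0⊕0⊕1 = 0
s2 (pos 2,3,6,7,10,11,14,15,18,19,22,23,26,27,30,31): 1⊕0⊕0⊕1⊕0⊕1⊕1⊕1⊕1⊕0⊕0⊕1⊕1⊕0⊕1⊕1 = 0
s4 (pos 4,5,6,7,12,13,14,15,20,21,22,23,28,29,30,31): 0⊕0⊕0⊕1⊕0⊕0⊕1⊕1⊕1⊕0⊕0⊕1⊕0⊕0⊕1⊕1 = 1
s8 (pos 8,9,10,11,12,13,14,15,24,25,26,27,28,29,30,31): 0⊕0⊕0⊕1⊕0⊕0⊕1⊕1⊕1⊕1⊕1⊕0⊕0⊕0⊕1⊕1 = 0
s16 (pos 16,17,18,19,20,21,22,23,24,25,26,27,28,29,30,31): 0⊕0⊕1⊕0⊕1⊕0⊕0⊕1⊕1⊕1⊕1⊕0⊕0⊕0⊕1⊕1 = 0
Syndrome s16…s1 = 00100 → error at position 4.

00100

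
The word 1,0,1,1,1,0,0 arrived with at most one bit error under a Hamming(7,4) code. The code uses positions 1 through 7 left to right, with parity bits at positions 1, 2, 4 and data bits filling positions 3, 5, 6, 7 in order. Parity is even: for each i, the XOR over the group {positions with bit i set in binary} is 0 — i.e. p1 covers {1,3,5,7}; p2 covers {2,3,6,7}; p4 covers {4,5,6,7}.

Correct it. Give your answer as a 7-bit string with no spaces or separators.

1001100

s1 (pos 1,3,5,7): 1⊕1⊕1⊕0 = 1
s2 (pos 2,3,6,7): 0⊕1⊕0⊕0 = 1
s4 (pos 4,5,6,7): 1⊕1⊕0⊕0 = 0
Syndrome s4…s1 = 011 → error at position 3.
Flip position 3: 1011100 → 1001100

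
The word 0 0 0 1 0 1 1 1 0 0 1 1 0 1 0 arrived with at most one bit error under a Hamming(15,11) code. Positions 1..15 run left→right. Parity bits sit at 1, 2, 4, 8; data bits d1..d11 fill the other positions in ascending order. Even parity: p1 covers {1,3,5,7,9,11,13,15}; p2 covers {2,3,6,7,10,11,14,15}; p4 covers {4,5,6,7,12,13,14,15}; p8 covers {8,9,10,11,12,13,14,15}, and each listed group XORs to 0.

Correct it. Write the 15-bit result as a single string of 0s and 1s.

000001110011010

s1 (pos 1,3,5,7,9,11,13,15): 0⊕0⊕0⊕1⊕0⊕1⊕0⊕0 = 0
s2 (pos 2,3,6,7,10,11,14,15): 0⊕0⊕1⊕1⊕0⊕1⊕1⊕0 = 0
s4 (pos 4,5,6,7,12,13,14,15): 1⊕0⊕1⊕1⊕1⊕0⊕1⊕0 = 1
s8 (pos 8,9,10,11,12,13,14,15): 1⊕0⊕0⊕1⊕1⊕0⊕1⊕0 = 0
Syndrome s8…s1 = 0100 → error at position 4.
Flip position 4: 000101110011010 → 000001110011010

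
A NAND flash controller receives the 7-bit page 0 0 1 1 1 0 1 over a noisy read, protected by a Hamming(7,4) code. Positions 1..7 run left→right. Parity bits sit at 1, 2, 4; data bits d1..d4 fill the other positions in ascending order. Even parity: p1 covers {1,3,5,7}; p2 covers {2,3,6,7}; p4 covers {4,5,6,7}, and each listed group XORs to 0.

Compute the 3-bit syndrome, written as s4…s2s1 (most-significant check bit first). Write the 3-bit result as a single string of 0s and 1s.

s1 (pos 1,3,5,7): 0⊕1⊕1⊕1 = 1
s2 (pos 2,3,6,7): 0⊕1⊕0⊕1 = 0
s4 (pos 4,5,6,7): 1⊕1⊕0⊕1 = 1
Syndrome s4…s1 = 101 → error at position 5.

101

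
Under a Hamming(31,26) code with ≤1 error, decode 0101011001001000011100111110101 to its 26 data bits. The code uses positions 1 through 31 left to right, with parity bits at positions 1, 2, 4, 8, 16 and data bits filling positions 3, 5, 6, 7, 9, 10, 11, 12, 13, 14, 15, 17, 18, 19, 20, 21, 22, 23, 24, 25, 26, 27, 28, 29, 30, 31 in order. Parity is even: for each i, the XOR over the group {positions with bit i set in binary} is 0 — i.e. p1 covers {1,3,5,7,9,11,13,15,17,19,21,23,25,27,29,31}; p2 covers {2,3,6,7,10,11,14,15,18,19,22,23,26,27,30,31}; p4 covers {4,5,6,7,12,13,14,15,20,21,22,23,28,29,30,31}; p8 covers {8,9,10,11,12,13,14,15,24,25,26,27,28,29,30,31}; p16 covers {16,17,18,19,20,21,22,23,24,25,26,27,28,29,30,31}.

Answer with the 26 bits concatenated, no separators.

s1 (pos 1,3,5,7,9,11,13,15,17,19,21,23,25,27,29,31): 0⊕0⊕0⊕1⊕0⊕0⊕1⊕0⊕0⊕1⊕0⊕1⊕1⊕1⊕1⊕1 = 0
s2 (pos 2,3,6,7,10,11,14,15,18,19,22,23,26,27,30,31): 1⊕0⊕1⊕1⊕1⊕0⊕0⊕0⊕1⊕1⊕0⊕1⊕1⊕1⊕0⊕1 = 0
s4 (pos 4,5,6,7,12,13,14,15,20,21,22,23,28,29,30,31): 1⊕0⊕1⊕1⊕0⊕1⊕0⊕0⊕1⊕0⊕0⊕1⊕0⊕1⊕0⊕1 = 0
s8 (pos 8,9,10,11,12,13,14,15,24,25,26,27,28,29,30,31): 0⊕0⊕1⊕0⊕0⊕1⊕0⊕0⊕1⊕1⊕1⊕1⊕0⊕1⊕0⊕1 = 0
s16 (pos 16,17,18,19,20,21,22,23,24,25,26,27,28,29,30,31): 0⊕0⊕1⊕1⊕1⊕0⊕0⊕1⊕1⊕1⊕1⊕1⊕0⊕1⊕0⊕1 = 0
Syndrome s16…s1 = 00000 → no error.
Read data bits from positions 3,5,6,7,9,10,11,12,13,14,15,17,18,19,20,21,22,23,24,25,26,27,28,29,30,31: 00110100100011100111110101

00110100100011100111110101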